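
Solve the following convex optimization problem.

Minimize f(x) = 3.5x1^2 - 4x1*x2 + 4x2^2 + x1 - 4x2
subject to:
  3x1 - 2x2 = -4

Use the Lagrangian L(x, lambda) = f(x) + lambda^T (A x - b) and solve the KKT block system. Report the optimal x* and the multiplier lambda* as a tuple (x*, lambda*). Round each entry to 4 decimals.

Form the Lagrangian:
  L(x, lambda) = (1/2) x^T Q x + c^T x + lambda^T (A x - b)
Stationarity (grad_x L = 0): Q x + c + A^T lambda = 0.
Primal feasibility: A x = b.

This gives the KKT block system:
  [ Q   A^T ] [ x     ]   [-c ]
  [ A    0  ] [ lambda ] = [ b ]

Solving the linear system:
  x*      = (-0.8462, 0.7308)
  lambda* = (2.6154)
  f(x*)   = 3.3462

x* = (-0.8462, 0.7308), lambda* = (2.6154)


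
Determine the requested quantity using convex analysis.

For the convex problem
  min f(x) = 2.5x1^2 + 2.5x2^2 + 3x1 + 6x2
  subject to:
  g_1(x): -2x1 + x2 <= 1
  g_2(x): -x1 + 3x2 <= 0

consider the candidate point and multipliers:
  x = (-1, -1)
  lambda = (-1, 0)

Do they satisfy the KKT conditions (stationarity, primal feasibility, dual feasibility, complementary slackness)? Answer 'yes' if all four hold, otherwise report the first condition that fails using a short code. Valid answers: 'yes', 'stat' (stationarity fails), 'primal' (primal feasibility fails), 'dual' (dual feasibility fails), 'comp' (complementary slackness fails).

Gradient of f: grad f(x) = Q x + c = (-2, 1)
Constraint values g_i(x) = a_i^T x - b_i:
  g_1((-1, -1)) = 0
  g_2((-1, -1)) = -2
Stationarity residual: grad f(x) + sum_i lambda_i a_i = (0, 0)
  -> stationarity OK
Primal feasibility (all g_i <= 0): OK
Dual feasibility (all lambda_i >= 0): FAILS
Complementary slackness (lambda_i * g_i(x) = 0 for all i): OK

Verdict: the first failing condition is dual_feasibility -> dual.

dual


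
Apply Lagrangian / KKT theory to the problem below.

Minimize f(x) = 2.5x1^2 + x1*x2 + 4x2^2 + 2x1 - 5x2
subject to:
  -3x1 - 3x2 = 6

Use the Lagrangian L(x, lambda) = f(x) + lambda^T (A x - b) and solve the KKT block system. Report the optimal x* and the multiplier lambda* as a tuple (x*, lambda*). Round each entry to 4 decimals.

Form the Lagrangian:
  L(x, lambda) = (1/2) x^T Q x + c^T x + lambda^T (A x - b)
Stationarity (grad_x L = 0): Q x + c + A^T lambda = 0.
Primal feasibility: A x = b.

This gives the KKT block system:
  [ Q   A^T ] [ x     ]   [-c ]
  [ A    0  ] [ lambda ] = [ b ]

Solving the linear system:
  x*      = (-1.9091, -0.0909)
  lambda* = (-2.5455)
  f(x*)   = 5.9545

x* = (-1.9091, -0.0909), lambda* = (-2.5455)


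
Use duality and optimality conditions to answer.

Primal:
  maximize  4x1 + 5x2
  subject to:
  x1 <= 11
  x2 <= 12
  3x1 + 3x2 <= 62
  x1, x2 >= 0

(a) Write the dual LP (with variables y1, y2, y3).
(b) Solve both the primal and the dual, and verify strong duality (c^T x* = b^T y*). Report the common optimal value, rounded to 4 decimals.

The standard primal-dual pair for 'max c^T x s.t. A x <= b, x >= 0' is:
  Dual:  min b^T y  s.t.  A^T y >= c,  y >= 0.

So the dual LP is:
  minimize  11y1 + 12y2 + 62y3
  subject to:
    y1 + 3y3 >= 4
    y2 + 3y3 >= 5
    y1, y2, y3 >= 0

Solving the primal: x* = (8.6667, 12).
  primal value c^T x* = 94.6667.
Solving the dual: y* = (0, 1, 1.3333).
  dual value b^T y* = 94.6667.
Strong duality: c^T x* = b^T y*. Confirmed.

94.6667


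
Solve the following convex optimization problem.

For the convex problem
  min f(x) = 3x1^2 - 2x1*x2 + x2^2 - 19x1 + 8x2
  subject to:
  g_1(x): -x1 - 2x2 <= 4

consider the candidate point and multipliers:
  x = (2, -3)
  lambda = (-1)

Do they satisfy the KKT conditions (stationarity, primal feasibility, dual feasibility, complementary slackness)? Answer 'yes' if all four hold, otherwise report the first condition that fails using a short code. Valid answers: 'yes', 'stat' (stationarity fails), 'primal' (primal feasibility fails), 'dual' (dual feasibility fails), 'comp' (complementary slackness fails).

Gradient of f: grad f(x) = Q x + c = (-1, -2)
Constraint values g_i(x) = a_i^T x - b_i:
  g_1((2, -3)) = 0
Stationarity residual: grad f(x) + sum_i lambda_i a_i = (0, 0)
  -> stationarity OK
Primal feasibility (all g_i <= 0): OK
Dual feasibility (all lambda_i >= 0): FAILS
Complementary slackness (lambda_i * g_i(x) = 0 for all i): OK

Verdict: the first failing condition is dual_feasibility -> dual.

dual


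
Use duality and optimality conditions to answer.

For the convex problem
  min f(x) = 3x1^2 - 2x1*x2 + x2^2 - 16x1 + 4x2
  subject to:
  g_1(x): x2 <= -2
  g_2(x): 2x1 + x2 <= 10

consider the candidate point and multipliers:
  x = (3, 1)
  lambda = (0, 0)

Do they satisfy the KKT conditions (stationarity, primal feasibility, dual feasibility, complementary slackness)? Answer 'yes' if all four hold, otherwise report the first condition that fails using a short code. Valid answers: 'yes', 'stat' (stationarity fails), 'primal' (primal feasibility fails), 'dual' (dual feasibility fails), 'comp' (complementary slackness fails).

Gradient of f: grad f(x) = Q x + c = (0, 0)
Constraint values g_i(x) = a_i^T x - b_i:
  g_1((3, 1)) = 3
  g_2((3, 1)) = -3
Stationarity residual: grad f(x) + sum_i lambda_i a_i = (0, 0)
  -> stationarity OK
Primal feasibility (all g_i <= 0): FAILS
Dual feasibility (all lambda_i >= 0): OK
Complementary slackness (lambda_i * g_i(x) = 0 for all i): OK

Verdict: the first failing condition is primal_feasibility -> primal.

primal


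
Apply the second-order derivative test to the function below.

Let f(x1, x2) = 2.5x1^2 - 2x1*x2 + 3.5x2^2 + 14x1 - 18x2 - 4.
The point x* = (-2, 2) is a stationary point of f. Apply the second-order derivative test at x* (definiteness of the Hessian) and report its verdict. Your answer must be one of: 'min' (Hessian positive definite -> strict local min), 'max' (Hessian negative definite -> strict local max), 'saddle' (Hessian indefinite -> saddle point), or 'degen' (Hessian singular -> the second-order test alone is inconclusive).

Compute the Hessian H = grad^2 f:
  H = [[5, -2], [-2, 7]]
Verify stationarity: grad f(x*) = H x* + g = (0, 0).
Eigenvalues of H: 3.7639, 8.2361.
Both eigenvalues > 0, so H is positive definite -> x* is a strict local min.

min


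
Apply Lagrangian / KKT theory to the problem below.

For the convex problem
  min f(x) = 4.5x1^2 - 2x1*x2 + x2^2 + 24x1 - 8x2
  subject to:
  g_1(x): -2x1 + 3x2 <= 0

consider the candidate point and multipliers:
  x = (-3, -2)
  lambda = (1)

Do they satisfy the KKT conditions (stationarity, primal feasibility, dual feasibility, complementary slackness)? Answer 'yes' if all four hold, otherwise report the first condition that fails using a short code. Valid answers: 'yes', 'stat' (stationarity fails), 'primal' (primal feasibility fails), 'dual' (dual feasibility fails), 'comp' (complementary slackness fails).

Gradient of f: grad f(x) = Q x + c = (1, -6)
Constraint values g_i(x) = a_i^T x - b_i:
  g_1((-3, -2)) = 0
Stationarity residual: grad f(x) + sum_i lambda_i a_i = (-1, -3)
  -> stationarity FAILS
Primal feasibility (all g_i <= 0): OK
Dual feasibility (all lambda_i >= 0): OK
Complementary slackness (lambda_i * g_i(x) = 0 for all i): OK

Verdict: the first failing condition is stationarity -> stat.

stat


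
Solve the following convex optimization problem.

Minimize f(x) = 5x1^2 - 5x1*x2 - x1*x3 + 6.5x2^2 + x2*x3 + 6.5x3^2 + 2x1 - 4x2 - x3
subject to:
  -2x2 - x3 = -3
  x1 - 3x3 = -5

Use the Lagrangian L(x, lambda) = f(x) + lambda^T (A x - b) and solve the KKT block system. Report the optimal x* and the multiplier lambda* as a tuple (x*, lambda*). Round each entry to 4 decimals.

Form the Lagrangian:
  L(x, lambda) = (1/2) x^T Q x + c^T x + lambda^T (A x - b)
Stationarity (grad_x L = 0): Q x + c + A^T lambda = 0.
Primal feasibility: A x = b.

This gives the KKT block system:
  [ Q   A^T ] [ x     ]   [-c ]
  [ A    0  ] [ lambda ] = [ b ]

Solving the linear system:
  x*      = (-0.2407, 0.7068, 1.5864)
  lambda* = (3.9891, 5.5274)
  f(x*)   = 17.3545

x* = (-0.2407, 0.7068, 1.5864), lambda* = (3.9891, 5.5274)


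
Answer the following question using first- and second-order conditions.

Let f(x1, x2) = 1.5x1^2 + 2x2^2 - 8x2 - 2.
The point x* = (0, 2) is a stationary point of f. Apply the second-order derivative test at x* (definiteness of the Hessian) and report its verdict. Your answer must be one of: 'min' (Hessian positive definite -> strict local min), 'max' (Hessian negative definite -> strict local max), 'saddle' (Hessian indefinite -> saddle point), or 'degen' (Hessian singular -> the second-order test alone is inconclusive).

Compute the Hessian H = grad^2 f:
  H = [[3, 0], [0, 4]]
Verify stationarity: grad f(x*) = H x* + g = (0, 0).
Eigenvalues of H: 3, 4.
Both eigenvalues > 0, so H is positive definite -> x* is a strict local min.

min


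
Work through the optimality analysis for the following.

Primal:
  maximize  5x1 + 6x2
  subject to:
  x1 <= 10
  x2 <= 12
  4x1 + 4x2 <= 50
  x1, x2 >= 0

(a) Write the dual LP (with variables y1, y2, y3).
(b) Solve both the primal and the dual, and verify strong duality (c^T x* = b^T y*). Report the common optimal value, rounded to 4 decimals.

The standard primal-dual pair for 'max c^T x s.t. A x <= b, x >= 0' is:
  Dual:  min b^T y  s.t.  A^T y >= c,  y >= 0.

So the dual LP is:
  minimize  10y1 + 12y2 + 50y3
  subject to:
    y1 + 4y3 >= 5
    y2 + 4y3 >= 6
    y1, y2, y3 >= 0

Solving the primal: x* = (0.5, 12).
  primal value c^T x* = 74.5.
Solving the dual: y* = (0, 1, 1.25).
  dual value b^T y* = 74.5.
Strong duality: c^T x* = b^T y*. Confirmed.

74.5


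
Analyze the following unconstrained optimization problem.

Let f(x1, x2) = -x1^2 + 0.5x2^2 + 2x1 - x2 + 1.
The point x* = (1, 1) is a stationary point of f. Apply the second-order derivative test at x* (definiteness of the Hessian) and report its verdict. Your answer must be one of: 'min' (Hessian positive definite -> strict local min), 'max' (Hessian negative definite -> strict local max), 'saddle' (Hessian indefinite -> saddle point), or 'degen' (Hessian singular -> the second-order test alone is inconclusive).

Compute the Hessian H = grad^2 f:
  H = [[-2, 0], [0, 1]]
Verify stationarity: grad f(x*) = H x* + g = (0, 0).
Eigenvalues of H: -2, 1.
Eigenvalues have mixed signs, so H is indefinite -> x* is a saddle point.

saddle


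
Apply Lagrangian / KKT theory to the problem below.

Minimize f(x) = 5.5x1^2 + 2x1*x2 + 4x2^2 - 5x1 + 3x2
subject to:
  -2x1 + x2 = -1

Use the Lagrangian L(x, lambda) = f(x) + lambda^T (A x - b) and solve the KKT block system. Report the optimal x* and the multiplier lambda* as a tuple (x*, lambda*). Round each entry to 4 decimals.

Form the Lagrangian:
  L(x, lambda) = (1/2) x^T Q x + c^T x + lambda^T (A x - b)
Stationarity (grad_x L = 0): Q x + c + A^T lambda = 0.
Primal feasibility: A x = b.

This gives the KKT block system:
  [ Q   A^T ] [ x     ]   [-c ]
  [ A    0  ] [ lambda ] = [ b ]

Solving the linear system:
  x*      = (0.3333, -0.3333)
  lambda* = (-1)
  f(x*)   = -1.8333

x* = (0.3333, -0.3333), lambda* = (-1)


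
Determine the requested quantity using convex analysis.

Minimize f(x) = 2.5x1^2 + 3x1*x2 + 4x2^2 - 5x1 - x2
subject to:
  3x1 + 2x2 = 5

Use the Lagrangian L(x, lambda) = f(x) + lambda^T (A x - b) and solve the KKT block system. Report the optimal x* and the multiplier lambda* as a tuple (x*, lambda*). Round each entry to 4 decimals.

Form the Lagrangian:
  L(x, lambda) = (1/2) x^T Q x + c^T x + lambda^T (A x - b)
Stationarity (grad_x L = 0): Q x + c + A^T lambda = 0.
Primal feasibility: A x = b.

This gives the KKT block system:
  [ Q   A^T ] [ x     ]   [-c ]
  [ A    0  ] [ lambda ] = [ b ]

Solving the linear system:
  x*      = (1.8571, -0.2857)
  lambda* = (-1.1429)
  f(x*)   = -1.6429

x* = (1.8571, -0.2857), lambda* = (-1.1429)


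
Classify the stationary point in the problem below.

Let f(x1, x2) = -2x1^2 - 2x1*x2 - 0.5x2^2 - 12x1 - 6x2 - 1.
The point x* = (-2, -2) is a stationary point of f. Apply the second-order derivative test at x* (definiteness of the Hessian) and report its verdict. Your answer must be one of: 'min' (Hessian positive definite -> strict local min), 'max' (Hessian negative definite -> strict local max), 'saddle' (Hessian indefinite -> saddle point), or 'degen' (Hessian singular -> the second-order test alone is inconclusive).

Compute the Hessian H = grad^2 f:
  H = [[-4, -2], [-2, -1]]
Verify stationarity: grad f(x*) = H x* + g = (0, 0).
Eigenvalues of H: -5, 0.
H has a zero eigenvalue (singular; negative semidefinite but not definite), so H is neither positive definite, negative definite, nor indefinite. The second-order test alone is inconclusive -> degen.
(Indeed, f is constant along the null direction of H through x*, so x* is not a strict local extremum.)

degen


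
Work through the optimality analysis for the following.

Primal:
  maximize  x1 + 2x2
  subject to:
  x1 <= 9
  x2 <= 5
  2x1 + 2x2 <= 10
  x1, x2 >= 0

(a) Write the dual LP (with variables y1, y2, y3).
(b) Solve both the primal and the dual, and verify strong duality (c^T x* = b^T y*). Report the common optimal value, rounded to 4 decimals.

The standard primal-dual pair for 'max c^T x s.t. A x <= b, x >= 0' is:
  Dual:  min b^T y  s.t.  A^T y >= c,  y >= 0.

So the dual LP is:
  minimize  9y1 + 5y2 + 10y3
  subject to:
    y1 + 2y3 >= 1
    y2 + 2y3 >= 2
    y1, y2, y3 >= 0

Solving the primal: x* = (0, 5).
  primal value c^T x* = 10.
Solving the dual: y* = (0, 1, 0.5).
  dual value b^T y* = 10.
Strong duality: c^T x* = b^T y*. Confirmed.

10


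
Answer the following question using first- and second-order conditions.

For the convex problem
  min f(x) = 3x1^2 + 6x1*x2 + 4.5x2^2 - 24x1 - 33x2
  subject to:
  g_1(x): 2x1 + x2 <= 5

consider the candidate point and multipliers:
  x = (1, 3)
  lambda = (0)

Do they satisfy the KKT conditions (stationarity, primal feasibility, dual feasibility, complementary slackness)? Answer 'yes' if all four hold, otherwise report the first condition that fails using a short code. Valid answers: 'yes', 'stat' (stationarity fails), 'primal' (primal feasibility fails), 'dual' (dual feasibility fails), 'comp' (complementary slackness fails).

Gradient of f: grad f(x) = Q x + c = (0, 0)
Constraint values g_i(x) = a_i^T x - b_i:
  g_1((1, 3)) = 0
Stationarity residual: grad f(x) + sum_i lambda_i a_i = (0, 0)
  -> stationarity OK
Primal feasibility (all g_i <= 0): OK
Dual feasibility (all lambda_i >= 0): OK
Complementary slackness (lambda_i * g_i(x) = 0 for all i): OK

Verdict: yes, KKT holds.

yes


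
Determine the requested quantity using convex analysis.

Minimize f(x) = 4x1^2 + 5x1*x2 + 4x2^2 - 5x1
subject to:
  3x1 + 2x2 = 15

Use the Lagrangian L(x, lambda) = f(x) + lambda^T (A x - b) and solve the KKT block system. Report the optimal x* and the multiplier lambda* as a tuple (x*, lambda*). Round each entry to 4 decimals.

Form the Lagrangian:
  L(x, lambda) = (1/2) x^T Q x + c^T x + lambda^T (A x - b)
Stationarity (grad_x L = 0): Q x + c + A^T lambda = 0.
Primal feasibility: A x = b.

This gives the KKT block system:
  [ Q   A^T ] [ x     ]   [-c ]
  [ A    0  ] [ lambda ] = [ b ]

Solving the linear system:
  x*      = (5.2273, -0.3409)
  lambda* = (-11.7045)
  f(x*)   = 74.7159

x* = (5.2273, -0.3409), lambda* = (-11.7045)


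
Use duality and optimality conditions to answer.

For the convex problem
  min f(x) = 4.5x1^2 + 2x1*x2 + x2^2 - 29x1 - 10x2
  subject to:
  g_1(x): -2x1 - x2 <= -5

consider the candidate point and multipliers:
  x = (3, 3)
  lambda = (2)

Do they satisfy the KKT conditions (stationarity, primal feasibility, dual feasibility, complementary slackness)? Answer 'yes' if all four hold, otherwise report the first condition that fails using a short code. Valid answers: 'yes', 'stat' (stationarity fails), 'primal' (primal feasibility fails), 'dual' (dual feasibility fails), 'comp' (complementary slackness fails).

Gradient of f: grad f(x) = Q x + c = (4, 2)
Constraint values g_i(x) = a_i^T x - b_i:
  g_1((3, 3)) = -4
Stationarity residual: grad f(x) + sum_i lambda_i a_i = (0, 0)
  -> stationarity OK
Primal feasibility (all g_i <= 0): OK
Dual feasibility (all lambda_i >= 0): OK
Complementary slackness (lambda_i * g_i(x) = 0 for all i): FAILS

Verdict: the first failing condition is complementary_slackness -> comp.

comp


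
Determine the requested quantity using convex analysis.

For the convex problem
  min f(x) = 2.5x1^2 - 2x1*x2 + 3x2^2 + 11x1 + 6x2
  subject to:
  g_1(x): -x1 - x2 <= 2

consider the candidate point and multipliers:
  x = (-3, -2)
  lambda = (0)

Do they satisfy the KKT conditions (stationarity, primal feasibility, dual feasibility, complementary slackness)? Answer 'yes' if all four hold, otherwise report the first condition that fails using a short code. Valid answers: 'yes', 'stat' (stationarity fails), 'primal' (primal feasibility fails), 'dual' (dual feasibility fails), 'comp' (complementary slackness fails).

Gradient of f: grad f(x) = Q x + c = (0, 0)
Constraint values g_i(x) = a_i^T x - b_i:
  g_1((-3, -2)) = 3
Stationarity residual: grad f(x) + sum_i lambda_i a_i = (0, 0)
  -> stationarity OK
Primal feasibility (all g_i <= 0): FAILS
Dual feasibility (all lambda_i >= 0): OK
Complementary slackness (lambda_i * g_i(x) = 0 for all i): OK

Verdict: the first failing condition is primal_feasibility -> primal.

primal


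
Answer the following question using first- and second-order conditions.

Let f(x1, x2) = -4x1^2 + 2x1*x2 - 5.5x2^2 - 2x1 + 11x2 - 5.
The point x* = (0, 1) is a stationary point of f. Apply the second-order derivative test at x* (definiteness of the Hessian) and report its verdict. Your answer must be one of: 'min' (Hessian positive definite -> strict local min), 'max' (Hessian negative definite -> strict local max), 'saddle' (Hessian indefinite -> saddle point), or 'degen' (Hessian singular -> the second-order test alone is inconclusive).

Compute the Hessian H = grad^2 f:
  H = [[-8, 2], [2, -11]]
Verify stationarity: grad f(x*) = H x* + g = (0, 0).
Eigenvalues of H: -12, -7.
Both eigenvalues < 0, so H is negative definite -> x* is a strict local max.

max


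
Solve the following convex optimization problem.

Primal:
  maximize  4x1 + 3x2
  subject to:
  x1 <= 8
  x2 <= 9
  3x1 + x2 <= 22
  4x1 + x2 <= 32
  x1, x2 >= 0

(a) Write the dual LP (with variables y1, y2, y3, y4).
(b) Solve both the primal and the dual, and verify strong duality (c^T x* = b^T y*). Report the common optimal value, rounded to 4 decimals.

The standard primal-dual pair for 'max c^T x s.t. A x <= b, x >= 0' is:
  Dual:  min b^T y  s.t.  A^T y >= c,  y >= 0.

So the dual LP is:
  minimize  8y1 + 9y2 + 22y3 + 32y4
  subject to:
    y1 + 3y3 + 4y4 >= 4
    y2 + y3 + y4 >= 3
    y1, y2, y3, y4 >= 0

Solving the primal: x* = (4.3333, 9).
  primal value c^T x* = 44.3333.
Solving the dual: y* = (0, 1.6667, 1.3333, 0).
  dual value b^T y* = 44.3333.
Strong duality: c^T x* = b^T y*. Confirmed.

44.3333


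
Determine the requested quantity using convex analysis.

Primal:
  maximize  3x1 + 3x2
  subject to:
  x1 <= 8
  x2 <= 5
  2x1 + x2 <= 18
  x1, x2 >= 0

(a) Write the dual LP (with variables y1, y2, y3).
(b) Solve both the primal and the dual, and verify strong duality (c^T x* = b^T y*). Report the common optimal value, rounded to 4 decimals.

The standard primal-dual pair for 'max c^T x s.t. A x <= b, x >= 0' is:
  Dual:  min b^T y  s.t.  A^T y >= c,  y >= 0.

So the dual LP is:
  minimize  8y1 + 5y2 + 18y3
  subject to:
    y1 + 2y3 >= 3
    y2 + y3 >= 3
    y1, y2, y3 >= 0

Solving the primal: x* = (6.5, 5).
  primal value c^T x* = 34.5.
Solving the dual: y* = (0, 1.5, 1.5).
  dual value b^T y* = 34.5.
Strong duality: c^T x* = b^T y*. Confirmed.

34.5


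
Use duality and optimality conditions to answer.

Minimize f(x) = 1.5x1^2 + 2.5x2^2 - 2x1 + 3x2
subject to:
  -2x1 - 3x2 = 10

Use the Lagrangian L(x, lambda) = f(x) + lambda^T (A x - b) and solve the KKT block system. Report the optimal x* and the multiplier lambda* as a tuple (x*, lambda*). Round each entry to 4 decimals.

Form the Lagrangian:
  L(x, lambda) = (1/2) x^T Q x + c^T x + lambda^T (A x - b)
Stationarity (grad_x L = 0): Q x + c + A^T lambda = 0.
Primal feasibility: A x = b.

This gives the KKT block system:
  [ Q   A^T ] [ x     ]   [-c ]
  [ A    0  ] [ lambda ] = [ b ]

Solving the linear system:
  x*      = (-1.3617, -2.4255)
  lambda* = (-3.0426)
  f(x*)   = 12.9362

x* = (-1.3617, -2.4255), lambda* = (-3.0426)


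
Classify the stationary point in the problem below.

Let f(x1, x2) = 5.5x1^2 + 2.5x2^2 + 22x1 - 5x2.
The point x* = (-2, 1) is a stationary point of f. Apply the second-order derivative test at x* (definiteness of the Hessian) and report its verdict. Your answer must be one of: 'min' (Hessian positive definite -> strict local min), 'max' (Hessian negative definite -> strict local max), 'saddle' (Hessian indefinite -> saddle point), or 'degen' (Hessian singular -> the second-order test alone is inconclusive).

Compute the Hessian H = grad^2 f:
  H = [[11, 0], [0, 5]]
Verify stationarity: grad f(x*) = H x* + g = (0, 0).
Eigenvalues of H: 5, 11.
Both eigenvalues > 0, so H is positive definite -> x* is a strict local min.

min


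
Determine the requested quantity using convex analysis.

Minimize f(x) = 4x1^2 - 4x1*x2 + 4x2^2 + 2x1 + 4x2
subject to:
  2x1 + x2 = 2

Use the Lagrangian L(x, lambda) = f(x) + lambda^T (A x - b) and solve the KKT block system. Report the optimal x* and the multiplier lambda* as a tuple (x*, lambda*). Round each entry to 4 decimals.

Form the Lagrangian:
  L(x, lambda) = (1/2) x^T Q x + c^T x + lambda^T (A x - b)
Stationarity (grad_x L = 0): Q x + c + A^T lambda = 0.
Primal feasibility: A x = b.

This gives the KKT block system:
  [ Q   A^T ] [ x     ]   [-c ]
  [ A    0  ] [ lambda ] = [ b ]

Solving the linear system:
  x*      = (0.8214, 0.3571)
  lambda* = (-3.5714)
  f(x*)   = 5.1071

x* = (0.8214, 0.3571), lambda* = (-3.5714)


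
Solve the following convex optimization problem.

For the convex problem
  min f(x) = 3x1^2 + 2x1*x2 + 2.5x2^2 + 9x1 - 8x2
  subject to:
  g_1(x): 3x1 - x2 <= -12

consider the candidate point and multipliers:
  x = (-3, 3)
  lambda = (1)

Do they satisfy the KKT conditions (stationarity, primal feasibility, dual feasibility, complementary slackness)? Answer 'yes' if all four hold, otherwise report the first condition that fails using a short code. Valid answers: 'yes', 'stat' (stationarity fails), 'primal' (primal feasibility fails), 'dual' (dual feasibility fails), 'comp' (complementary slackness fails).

Gradient of f: grad f(x) = Q x + c = (-3, 1)
Constraint values g_i(x) = a_i^T x - b_i:
  g_1((-3, 3)) = 0
Stationarity residual: grad f(x) + sum_i lambda_i a_i = (0, 0)
  -> stationarity OK
Primal feasibility (all g_i <= 0): OK
Dual feasibility (all lambda_i >= 0): OK
Complementary slackness (lambda_i * g_i(x) = 0 for all i): OK

Verdict: yes, KKT holds.

yes


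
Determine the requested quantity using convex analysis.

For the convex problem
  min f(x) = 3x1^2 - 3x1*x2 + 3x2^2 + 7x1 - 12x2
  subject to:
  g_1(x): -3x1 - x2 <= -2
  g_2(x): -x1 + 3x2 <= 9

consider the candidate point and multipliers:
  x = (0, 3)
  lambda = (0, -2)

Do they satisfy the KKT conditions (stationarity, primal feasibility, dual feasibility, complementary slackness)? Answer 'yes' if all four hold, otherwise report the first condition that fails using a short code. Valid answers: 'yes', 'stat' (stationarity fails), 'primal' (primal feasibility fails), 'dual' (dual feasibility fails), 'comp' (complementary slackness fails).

Gradient of f: grad f(x) = Q x + c = (-2, 6)
Constraint values g_i(x) = a_i^T x - b_i:
  g_1((0, 3)) = -1
  g_2((0, 3)) = 0
Stationarity residual: grad f(x) + sum_i lambda_i a_i = (0, 0)
  -> stationarity OK
Primal feasibility (all g_i <= 0): OK
Dual feasibility (all lambda_i >= 0): FAILS
Complementary slackness (lambda_i * g_i(x) = 0 for all i): OK

Verdict: the first failing condition is dual_feasibility -> dual.

dual


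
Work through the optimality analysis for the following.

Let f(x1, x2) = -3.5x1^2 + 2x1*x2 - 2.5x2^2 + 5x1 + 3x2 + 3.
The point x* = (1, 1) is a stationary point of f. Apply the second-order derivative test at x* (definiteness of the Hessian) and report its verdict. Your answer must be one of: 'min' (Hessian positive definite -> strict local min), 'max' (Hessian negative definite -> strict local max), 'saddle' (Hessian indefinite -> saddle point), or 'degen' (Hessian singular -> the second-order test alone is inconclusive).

Compute the Hessian H = grad^2 f:
  H = [[-7, 2], [2, -5]]
Verify stationarity: grad f(x*) = H x* + g = (0, 0).
Eigenvalues of H: -8.2361, -3.7639.
Both eigenvalues < 0, so H is negative definite -> x* is a strict local max.

max


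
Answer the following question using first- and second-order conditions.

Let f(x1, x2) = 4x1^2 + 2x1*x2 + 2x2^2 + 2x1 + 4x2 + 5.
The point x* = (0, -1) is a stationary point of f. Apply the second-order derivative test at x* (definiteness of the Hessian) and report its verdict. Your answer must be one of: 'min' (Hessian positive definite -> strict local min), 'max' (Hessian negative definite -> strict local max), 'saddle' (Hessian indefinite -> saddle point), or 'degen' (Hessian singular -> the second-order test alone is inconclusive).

Compute the Hessian H = grad^2 f:
  H = [[8, 2], [2, 4]]
Verify stationarity: grad f(x*) = H x* + g = (0, 0).
Eigenvalues of H: 3.1716, 8.8284.
Both eigenvalues > 0, so H is positive definite -> x* is a strict local min.

min


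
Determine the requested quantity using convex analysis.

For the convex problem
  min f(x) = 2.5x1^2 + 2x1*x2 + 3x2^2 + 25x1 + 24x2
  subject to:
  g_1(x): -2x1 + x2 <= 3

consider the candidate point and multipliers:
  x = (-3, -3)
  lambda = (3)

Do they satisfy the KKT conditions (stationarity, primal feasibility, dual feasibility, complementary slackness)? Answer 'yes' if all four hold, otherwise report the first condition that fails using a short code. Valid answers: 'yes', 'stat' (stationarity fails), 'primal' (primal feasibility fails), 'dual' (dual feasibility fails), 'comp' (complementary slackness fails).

Gradient of f: grad f(x) = Q x + c = (4, 0)
Constraint values g_i(x) = a_i^T x - b_i:
  g_1((-3, -3)) = 0
Stationarity residual: grad f(x) + sum_i lambda_i a_i = (-2, 3)
  -> stationarity FAILS
Primal feasibility (all g_i <= 0): OK
Dual feasibility (all lambda_i >= 0): OK
Complementary slackness (lambda_i * g_i(x) = 0 for all i): OK

Verdict: the first failing condition is stationarity -> stat.

stat


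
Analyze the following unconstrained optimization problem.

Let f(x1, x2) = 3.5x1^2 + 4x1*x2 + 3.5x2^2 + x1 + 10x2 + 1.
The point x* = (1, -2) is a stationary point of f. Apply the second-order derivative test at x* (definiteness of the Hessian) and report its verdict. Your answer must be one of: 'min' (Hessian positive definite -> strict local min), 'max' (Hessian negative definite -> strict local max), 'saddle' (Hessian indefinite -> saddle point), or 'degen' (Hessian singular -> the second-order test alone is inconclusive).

Compute the Hessian H = grad^2 f:
  H = [[7, 4], [4, 7]]
Verify stationarity: grad f(x*) = H x* + g = (0, 0).
Eigenvalues of H: 3, 11.
Both eigenvalues > 0, so H is positive definite -> x* is a strict local min.

min


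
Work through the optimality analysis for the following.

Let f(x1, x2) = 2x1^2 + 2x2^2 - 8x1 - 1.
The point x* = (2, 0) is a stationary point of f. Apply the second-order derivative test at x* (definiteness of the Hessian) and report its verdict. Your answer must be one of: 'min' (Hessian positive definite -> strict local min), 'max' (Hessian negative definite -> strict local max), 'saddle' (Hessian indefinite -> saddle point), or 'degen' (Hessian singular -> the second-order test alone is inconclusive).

Compute the Hessian H = grad^2 f:
  H = [[4, 0], [0, 4]]
Verify stationarity: grad f(x*) = H x* + g = (0, 0).
Eigenvalues of H: 4, 4.
Both eigenvalues > 0, so H is positive definite -> x* is a strict local min.

min


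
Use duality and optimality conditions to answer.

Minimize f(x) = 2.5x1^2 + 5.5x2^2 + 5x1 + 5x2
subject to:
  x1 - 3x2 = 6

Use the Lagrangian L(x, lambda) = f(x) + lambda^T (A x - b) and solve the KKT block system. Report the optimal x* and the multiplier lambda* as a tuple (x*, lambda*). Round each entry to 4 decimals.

Form the Lagrangian:
  L(x, lambda) = (1/2) x^T Q x + c^T x + lambda^T (A x - b)
Stationarity (grad_x L = 0): Q x + c + A^T lambda = 0.
Primal feasibility: A x = b.

This gives the KKT block system:
  [ Q   A^T ] [ x     ]   [-c ]
  [ A    0  ] [ lambda ] = [ b ]

Solving the linear system:
  x*      = (0.1071, -1.9643)
  lambda* = (-5.5357)
  f(x*)   = 11.9643

x* = (0.1071, -1.9643), lambda* = (-5.5357)


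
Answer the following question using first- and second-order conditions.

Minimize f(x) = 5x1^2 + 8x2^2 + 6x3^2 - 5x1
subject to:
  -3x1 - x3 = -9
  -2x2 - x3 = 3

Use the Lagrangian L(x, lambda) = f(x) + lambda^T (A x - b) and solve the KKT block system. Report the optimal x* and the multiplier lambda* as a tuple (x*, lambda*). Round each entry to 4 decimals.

Form the Lagrangian:
  L(x, lambda) = (1/2) x^T Q x + c^T x + lambda^T (A x - b)
Stationarity (grad_x L = 0): Q x + c + A^T lambda = 0.
Primal feasibility: A x = b.

This gives the KKT block system:
  [ Q   A^T ] [ x     ]   [-c ]
  [ A    0  ] [ lambda ] = [ b ]

Solving the linear system:
  x*      = (3.0714, -1.3929, -0.2143)
  lambda* = (8.5714, -11.1429)
  f(x*)   = 47.6071

x* = (3.0714, -1.3929, -0.2143), lambda* = (8.5714, -11.1429)


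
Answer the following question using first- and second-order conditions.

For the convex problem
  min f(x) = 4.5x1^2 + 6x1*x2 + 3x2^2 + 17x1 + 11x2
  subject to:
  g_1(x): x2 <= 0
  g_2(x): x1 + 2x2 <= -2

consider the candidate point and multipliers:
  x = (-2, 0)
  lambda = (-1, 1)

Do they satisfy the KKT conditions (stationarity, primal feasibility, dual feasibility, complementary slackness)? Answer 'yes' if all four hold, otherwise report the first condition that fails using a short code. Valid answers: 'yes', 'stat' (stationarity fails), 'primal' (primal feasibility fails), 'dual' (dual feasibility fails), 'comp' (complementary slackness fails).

Gradient of f: grad f(x) = Q x + c = (-1, -1)
Constraint values g_i(x) = a_i^T x - b_i:
  g_1((-2, 0)) = 0
  g_2((-2, 0)) = 0
Stationarity residual: grad f(x) + sum_i lambda_i a_i = (0, 0)
  -> stationarity OK
Primal feasibility (all g_i <= 0): OK
Dual feasibility (all lambda_i >= 0): FAILS
Complementary slackness (lambda_i * g_i(x) = 0 for all i): OK

Verdict: the first failing condition is dual_feasibility -> dual.

dual


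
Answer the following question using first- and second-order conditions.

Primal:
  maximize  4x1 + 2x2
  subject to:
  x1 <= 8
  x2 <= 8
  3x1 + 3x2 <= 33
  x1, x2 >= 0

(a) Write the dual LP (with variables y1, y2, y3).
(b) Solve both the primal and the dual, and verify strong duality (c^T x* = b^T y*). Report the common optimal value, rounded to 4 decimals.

The standard primal-dual pair for 'max c^T x s.t. A x <= b, x >= 0' is:
  Dual:  min b^T y  s.t.  A^T y >= c,  y >= 0.

So the dual LP is:
  minimize  8y1 + 8y2 + 33y3
  subject to:
    y1 + 3y3 >= 4
    y2 + 3y3 >= 2
    y1, y2, y3 >= 0

Solving the primal: x* = (8, 3).
  primal value c^T x* = 38.
Solving the dual: y* = (2, 0, 0.6667).
  dual value b^T y* = 38.
Strong duality: c^T x* = b^T y*. Confirmed.

38


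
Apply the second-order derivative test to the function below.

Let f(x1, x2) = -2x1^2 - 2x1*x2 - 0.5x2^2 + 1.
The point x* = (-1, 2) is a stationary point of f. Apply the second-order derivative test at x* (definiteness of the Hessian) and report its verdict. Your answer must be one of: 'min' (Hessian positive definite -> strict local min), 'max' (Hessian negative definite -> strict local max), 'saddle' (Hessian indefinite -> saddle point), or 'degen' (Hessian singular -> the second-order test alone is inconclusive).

Compute the Hessian H = grad^2 f:
  H = [[-4, -2], [-2, -1]]
Verify stationarity: grad f(x*) = H x* + g = (0, 0).
Eigenvalues of H: -5, 0.
H has a zero eigenvalue (singular; negative semidefinite but not definite), so H is neither positive definite, negative definite, nor indefinite. The second-order test alone is inconclusive -> degen.
(Indeed, f is constant along the null direction of H through x*, so x* is not a strict local extremum.)

degen


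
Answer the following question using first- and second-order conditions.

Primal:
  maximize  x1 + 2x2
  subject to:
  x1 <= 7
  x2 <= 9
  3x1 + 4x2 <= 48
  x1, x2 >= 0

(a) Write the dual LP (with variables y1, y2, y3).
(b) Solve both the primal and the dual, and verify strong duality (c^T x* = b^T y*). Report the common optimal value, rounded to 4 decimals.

The standard primal-dual pair for 'max c^T x s.t. A x <= b, x >= 0' is:
  Dual:  min b^T y  s.t.  A^T y >= c,  y >= 0.

So the dual LP is:
  minimize  7y1 + 9y2 + 48y3
  subject to:
    y1 + 3y3 >= 1
    y2 + 4y3 >= 2
    y1, y2, y3 >= 0

Solving the primal: x* = (4, 9).
  primal value c^T x* = 22.
Solving the dual: y* = (0, 0.6667, 0.3333).
  dual value b^T y* = 22.
Strong duality: c^T x* = b^T y*. Confirmed.

22


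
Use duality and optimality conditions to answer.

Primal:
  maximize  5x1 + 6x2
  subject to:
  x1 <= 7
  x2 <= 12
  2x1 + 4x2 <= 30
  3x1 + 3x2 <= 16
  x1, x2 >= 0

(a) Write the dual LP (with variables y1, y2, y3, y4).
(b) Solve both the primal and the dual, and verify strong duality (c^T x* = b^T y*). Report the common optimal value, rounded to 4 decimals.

The standard primal-dual pair for 'max c^T x s.t. A x <= b, x >= 0' is:
  Dual:  min b^T y  s.t.  A^T y >= c,  y >= 0.

So the dual LP is:
  minimize  7y1 + 12y2 + 30y3 + 16y4
  subject to:
    y1 + 2y3 + 3y4 >= 5
    y2 + 4y3 + 3y4 >= 6
    y1, y2, y3, y4 >= 0

Solving the primal: x* = (0, 5.3333).
  primal value c^T x* = 32.
Solving the dual: y* = (0, 0, 0, 2).
  dual value b^T y* = 32.
Strong duality: c^T x* = b^T y*. Confirmed.

32


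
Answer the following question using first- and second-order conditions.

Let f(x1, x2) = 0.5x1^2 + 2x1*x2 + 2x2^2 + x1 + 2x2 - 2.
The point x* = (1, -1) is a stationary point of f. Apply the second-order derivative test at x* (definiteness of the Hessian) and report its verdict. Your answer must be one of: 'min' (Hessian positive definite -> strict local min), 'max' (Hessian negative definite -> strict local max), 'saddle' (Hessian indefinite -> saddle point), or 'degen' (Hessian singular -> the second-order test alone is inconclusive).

Compute the Hessian H = grad^2 f:
  H = [[1, 2], [2, 4]]
Verify stationarity: grad f(x*) = H x* + g = (0, 0).
Eigenvalues of H: 0, 5.
H has a zero eigenvalue (singular; positive semidefinite but not definite), so H is neither positive definite, negative definite, nor indefinite. The second-order test alone is inconclusive -> degen.
(Indeed, f is constant along the null direction of H through x*, so x* is not a strict local extremum.)

degen


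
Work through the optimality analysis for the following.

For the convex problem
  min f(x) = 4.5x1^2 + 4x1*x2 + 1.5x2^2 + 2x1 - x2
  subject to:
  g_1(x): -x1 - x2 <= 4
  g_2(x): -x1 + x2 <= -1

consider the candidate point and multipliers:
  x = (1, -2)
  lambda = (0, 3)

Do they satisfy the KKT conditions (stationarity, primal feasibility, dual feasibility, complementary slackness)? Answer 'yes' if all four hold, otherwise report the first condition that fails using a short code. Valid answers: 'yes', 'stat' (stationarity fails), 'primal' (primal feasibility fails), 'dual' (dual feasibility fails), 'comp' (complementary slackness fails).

Gradient of f: grad f(x) = Q x + c = (3, -3)
Constraint values g_i(x) = a_i^T x - b_i:
  g_1((1, -2)) = -3
  g_2((1, -2)) = -2
Stationarity residual: grad f(x) + sum_i lambda_i a_i = (0, 0)
  -> stationarity OK
Primal feasibility (all g_i <= 0): OK
Dual feasibility (all lambda_i >= 0): OK
Complementary slackness (lambda_i * g_i(x) = 0 for all i): FAILS

Verdict: the first failing condition is complementary_slackness -> comp.

comp


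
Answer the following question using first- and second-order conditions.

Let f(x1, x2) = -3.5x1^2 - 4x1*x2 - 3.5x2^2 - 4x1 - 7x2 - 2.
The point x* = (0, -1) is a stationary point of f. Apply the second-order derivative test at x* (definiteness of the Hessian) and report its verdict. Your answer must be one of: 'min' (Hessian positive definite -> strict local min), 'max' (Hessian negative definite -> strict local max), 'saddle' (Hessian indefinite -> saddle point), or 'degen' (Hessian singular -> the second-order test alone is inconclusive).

Compute the Hessian H = grad^2 f:
  H = [[-7, -4], [-4, -7]]
Verify stationarity: grad f(x*) = H x* + g = (0, 0).
Eigenvalues of H: -11, -3.
Both eigenvalues < 0, so H is negative definite -> x* is a strict local max.

max


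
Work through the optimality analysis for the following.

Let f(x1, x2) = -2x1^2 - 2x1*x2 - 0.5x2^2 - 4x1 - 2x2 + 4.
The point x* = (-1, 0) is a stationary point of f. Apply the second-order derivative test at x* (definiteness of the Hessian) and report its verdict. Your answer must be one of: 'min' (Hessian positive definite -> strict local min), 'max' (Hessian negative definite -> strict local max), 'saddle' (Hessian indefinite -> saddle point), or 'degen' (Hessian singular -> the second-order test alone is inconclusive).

Compute the Hessian H = grad^2 f:
  H = [[-4, -2], [-2, -1]]
Verify stationarity: grad f(x*) = H x* + g = (0, 0).
Eigenvalues of H: -5, 0.
H has a zero eigenvalue (singular; negative semidefinite but not definite), so H is neither positive definite, negative definite, nor indefinite. The second-order test alone is inconclusive -> degen.
(Indeed, f is constant along the null direction of H through x*, so x* is not a strict local extremum.)

degen


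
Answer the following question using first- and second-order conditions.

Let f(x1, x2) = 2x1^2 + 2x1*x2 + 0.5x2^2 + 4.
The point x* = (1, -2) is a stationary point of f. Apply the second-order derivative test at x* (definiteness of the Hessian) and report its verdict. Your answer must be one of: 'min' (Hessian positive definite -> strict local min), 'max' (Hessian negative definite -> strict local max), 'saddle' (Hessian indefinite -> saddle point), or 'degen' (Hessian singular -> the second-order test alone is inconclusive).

Compute the Hessian H = grad^2 f:
  H = [[4, 2], [2, 1]]
Verify stationarity: grad f(x*) = H x* + g = (0, 0).
Eigenvalues of H: 0, 5.
H has a zero eigenvalue (singular; positive semidefinite but not definite), so H is neither positive definite, negative definite, nor indefinite. The second-order test alone is inconclusive -> degen.
(Indeed, f is constant along the null direction of H through x*, so x* is not a strict local extremum.)

degen


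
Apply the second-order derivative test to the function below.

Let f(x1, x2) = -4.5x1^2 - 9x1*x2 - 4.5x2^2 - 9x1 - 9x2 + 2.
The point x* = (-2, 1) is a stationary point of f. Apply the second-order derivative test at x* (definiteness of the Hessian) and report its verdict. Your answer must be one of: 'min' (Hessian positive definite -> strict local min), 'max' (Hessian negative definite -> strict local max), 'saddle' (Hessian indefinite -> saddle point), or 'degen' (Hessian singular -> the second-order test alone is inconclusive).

Compute the Hessian H = grad^2 f:
  H = [[-9, -9], [-9, -9]]
Verify stationarity: grad f(x*) = H x* + g = (0, 0).
Eigenvalues of H: -18, 0.
H has a zero eigenvalue (singular; negative semidefinite but not definite), so H is neither positive definite, negative definite, nor indefinite. The second-order test alone is inconclusive -> degen.
(Indeed, f is constant along the null direction of H through x*, so x* is not a strict local extremum.)

degen


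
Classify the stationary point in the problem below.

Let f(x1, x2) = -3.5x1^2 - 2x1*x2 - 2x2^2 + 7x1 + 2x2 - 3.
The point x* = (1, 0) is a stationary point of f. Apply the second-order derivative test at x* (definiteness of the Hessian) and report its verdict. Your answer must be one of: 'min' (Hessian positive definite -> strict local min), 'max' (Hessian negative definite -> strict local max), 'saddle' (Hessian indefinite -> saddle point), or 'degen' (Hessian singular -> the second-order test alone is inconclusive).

Compute the Hessian H = grad^2 f:
  H = [[-7, -2], [-2, -4]]
Verify stationarity: grad f(x*) = H x* + g = (0, 0).
Eigenvalues of H: -8, -3.
Both eigenvalues < 0, so H is negative definite -> x* is a strict local max.

max
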